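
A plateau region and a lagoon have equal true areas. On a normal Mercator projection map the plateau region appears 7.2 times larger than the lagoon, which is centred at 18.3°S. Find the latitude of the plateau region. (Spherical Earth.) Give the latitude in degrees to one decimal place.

On Mercator, (apparent₁)/(apparent₂) = sec²φ₁ / sec²φ₂ when true areas are equal.
cos²φ₂ / cos²φ₁ = 7.2  ⇒  cos φ₁ = cos 18.3° / √7.2 = 0.9494/2.683 = 0.3538.
φ₁ = arccos(0.3538) ≈ 69.3°.

69.3°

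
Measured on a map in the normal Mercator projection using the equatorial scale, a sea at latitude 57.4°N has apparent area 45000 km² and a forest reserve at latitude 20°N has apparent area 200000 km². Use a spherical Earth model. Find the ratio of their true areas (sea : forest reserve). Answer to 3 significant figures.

Since Mercator area scale is 1/cos²φ, the true area equals the apparent area multiplied by cos²φ.
True area of sea: 45000 × cos²(57.4°) = 45000 × 0.2903 = 13060 km².
True area of forest reserve: 200000 × cos²(20°) = 200000 × 0.8830 = 176600 km².
Ratio = 13060 / 176600 ≈ 0.0740.

0.0740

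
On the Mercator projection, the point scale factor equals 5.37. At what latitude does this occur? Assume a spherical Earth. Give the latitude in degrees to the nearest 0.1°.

79.3°

Mercator scale is k = sec φ = 1/cos φ.
1/cos φ = 5.37  ⇒  cos φ = 0.1862  ⇒  φ = arccos(0.1862) ≈ 79.3°.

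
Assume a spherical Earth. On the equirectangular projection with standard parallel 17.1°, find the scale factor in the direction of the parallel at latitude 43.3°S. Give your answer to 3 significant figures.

The equidistant cylindrical projection with φ₀ = 17.1° has h = 1 (meridians true) and k = cos φ₀ / cos φ along parallels.
k = cos 17.1° / cos 43.3° = 0.9558/0.7278 = 1.313.

1.31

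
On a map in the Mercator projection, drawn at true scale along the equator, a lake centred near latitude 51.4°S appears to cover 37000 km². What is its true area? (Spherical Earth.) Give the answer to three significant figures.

Mercator is conformal, so the point scale is isotropic: h = k = sec φ = 1/cos φ.
Areal scale = k² = sec²φ = 1/cos²(51.4°) = 1/0.6239² = 2.569.
True area = apparent / (areal scale) = 37000 / 2.569 ≈ 14400 km².

14400 km²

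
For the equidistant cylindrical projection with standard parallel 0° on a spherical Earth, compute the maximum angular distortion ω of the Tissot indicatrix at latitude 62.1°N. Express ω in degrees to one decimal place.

42.5°

Plate carrée maps x = Rλ, y = Rφ. The meridian scale is h = 1 and the parallel scale is k = 1/cos φ = sec φ.
At 62.1°: h = 1.000, k = 2.137; principal scales a = 2.137, b = 1.000.
sin(ω/2) = (a − b)/(a + b) = 1.137/3.137 = 0.3625, so ω = 2 arcsin(0.3625) ≈ 42.5°.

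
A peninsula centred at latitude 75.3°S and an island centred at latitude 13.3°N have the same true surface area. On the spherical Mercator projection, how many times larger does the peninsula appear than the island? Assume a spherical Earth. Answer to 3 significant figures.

On Mercator, area is exaggerated by sec²φ = 1/cos²φ.
At 75.3°: sec²(75.3°) = 1/0.2538² = 15.53.
At 13.3°: sec²(13.3°) = 1/0.9732² = 1.056.
Ratio = 15.53/1.056 = cos²(13.3°)/cos²(75.3°) ≈ 14.7.

14.7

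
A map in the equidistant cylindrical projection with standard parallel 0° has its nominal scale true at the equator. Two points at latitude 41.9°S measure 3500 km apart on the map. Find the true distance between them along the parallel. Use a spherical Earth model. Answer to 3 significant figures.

2610 km

In the plate carrée (x = Rλ, y = Rφ), meridians are true-scale (h = 1) and parallels are stretched by k = sec φ.
Along the parallel at 41.9°, map distances are exaggerated by k = sec 41.9° = 1.344.
True distance = 3500 / 1.344 = 3500 × cos 41.9° ≈ 2610 km.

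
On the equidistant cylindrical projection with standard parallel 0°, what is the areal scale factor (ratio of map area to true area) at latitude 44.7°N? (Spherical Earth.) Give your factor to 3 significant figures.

1.41

Plate carrée maps x = Rλ, y = Rφ. The meridian scale is h = 1 and the parallel scale is k = 1/cos φ = sec φ.
Areal scale = h·k = 1 × sec φ; at 44.7°, h = 1.000, k = 1.407, so h·k = 1.407.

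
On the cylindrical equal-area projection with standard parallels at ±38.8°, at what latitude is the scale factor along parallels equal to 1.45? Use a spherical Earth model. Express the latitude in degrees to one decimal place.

Cylindrical equal-area (φ₀ = 38.8°): h = cos φ / cos 38.8° along meridians, k = cos 38.8° / cos φ along parallels; h·k = 1.
k = cos φ₀ / cos φ = 1.45  ⇒  cos φ = cos 38.8° / 1.45 = 0.5375.
φ = arccos(0.5375) ≈ 57.5°.

57.5°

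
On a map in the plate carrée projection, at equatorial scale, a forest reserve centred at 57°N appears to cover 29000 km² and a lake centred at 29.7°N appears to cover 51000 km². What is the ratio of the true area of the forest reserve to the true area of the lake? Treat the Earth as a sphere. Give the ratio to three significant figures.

0.357

On the plate carrée, areal scale = h·k = 1 × sec φ, so true area = apparent × cos φ.
True area of forest reserve: 29000 × cos(57°) = 29000 × 0.5446 = 15790 km².
True area of lake: 51000 × cos(29.7°) = 51000 × 0.8686 = 44300 km².
Ratio = 15790 / 44300 ≈ 0.357.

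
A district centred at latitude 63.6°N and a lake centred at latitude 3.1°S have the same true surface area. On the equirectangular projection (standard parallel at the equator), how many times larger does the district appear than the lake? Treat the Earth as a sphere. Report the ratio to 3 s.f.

In the plate carrée (x = Rλ, y = Rφ), meridians are true-scale (h = 1) and parallels are stretched by k = sec φ.
Areal scale at 63.6°: h·k = 1.000 × 2.249 = 2.249.
Areal scale at 3.1°: h·k = 1.000 × 1.001 = 1.001.
Ratio = 2.249/1.001 ≈ 2.25.

2.25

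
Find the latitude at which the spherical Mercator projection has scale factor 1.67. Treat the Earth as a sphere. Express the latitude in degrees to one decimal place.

Mercator scale is k = sec φ = 1/cos φ.
1/cos φ = 1.67  ⇒  cos φ = 0.5988  ⇒  φ = arccos(0.5988) ≈ 53.2°.

53.2°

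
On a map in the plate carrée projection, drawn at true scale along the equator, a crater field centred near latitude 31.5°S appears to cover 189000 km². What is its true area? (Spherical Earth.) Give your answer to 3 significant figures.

161000 km²

In the plate carrée (x = Rλ, y = Rφ), meridians are true-scale (h = 1) and parallels are stretched by k = sec φ.
Areal scale = h·k = 1 × sec φ; at 31.5°, h = 1.000, k = 1.173, so h·k = 1.173.
True area = apparent / (areal scale) = 189000 / 1.173 ≈ 161000 km².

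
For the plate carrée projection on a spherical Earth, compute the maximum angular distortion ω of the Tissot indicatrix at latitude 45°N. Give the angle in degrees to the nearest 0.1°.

Plate carrée maps x = Rλ, y = Rφ. The meridian scale is h = 1 and the parallel scale is k = 1/cos φ = sec φ.
At 45°: h = 1.000, k = 1.414; principal scales a = 1.414, b = 1.000.
sin(ω/2) = (a − b)/(a + b) = 0.4142/2.414 = 0.1716, so ω = 2 arcsin(0.1716) ≈ 19.8°.

19.8°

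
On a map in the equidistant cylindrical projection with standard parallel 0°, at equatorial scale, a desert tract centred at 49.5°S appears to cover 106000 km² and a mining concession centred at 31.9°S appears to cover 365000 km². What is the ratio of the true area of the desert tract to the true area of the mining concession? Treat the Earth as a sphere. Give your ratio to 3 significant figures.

0.222

On the plate carrée, areal scale = h·k = 1 × sec φ, so true area = apparent × cos φ.
True area of desert tract: 106000 × cos(49.5°) = 106000 × 0.6494 = 68840 km².
True area of mining concession: 365000 × cos(31.9°) = 365000 × 0.8490 = 309900 km².
Ratio = 68840 / 309900 ≈ 0.222.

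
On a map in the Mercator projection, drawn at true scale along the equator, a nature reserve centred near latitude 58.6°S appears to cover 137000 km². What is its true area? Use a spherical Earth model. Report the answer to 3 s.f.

37200 km²

For Mercator, h = k = sec φ (a conformal cylindrical projection has a single point scale, 1/cos φ).
Areal scale = k² = sec²φ = 1/cos²(58.6°) = 1/0.5210² = 3.684.
True area = apparent / (areal scale) = 137000 / 3.684 ≈ 37200 km².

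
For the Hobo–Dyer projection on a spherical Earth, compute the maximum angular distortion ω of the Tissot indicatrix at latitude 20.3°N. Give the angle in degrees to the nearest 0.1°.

19.1°

The Hobo–Dyer projection is cylindrical equal-area with φ₀ = 37.5°. For cylindrical equal-area with standard parallel φ₀, h = cos φ / cos φ₀ and k = cos φ₀ / cos φ, so h·k = 1.
At 20.3°: h = 1.182, k = 0.8459; principal scales a = 1.182, b = 0.8459.
sin(ω/2) = (a − b)/(a + b) = 0.3363/2.028 = 0.1658, so ω = 2 arcsin(0.1658) ≈ 19.1°.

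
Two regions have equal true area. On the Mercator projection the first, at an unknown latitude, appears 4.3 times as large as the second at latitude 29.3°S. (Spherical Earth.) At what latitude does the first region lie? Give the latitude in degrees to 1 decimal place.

On Mercator, (apparent₁)/(apparent₂) = sec²φ₁ / sec²φ₂ when true areas are equal.
cos²φ₂ / cos²φ₁ = 4.3  ⇒  cos φ₁ = cos 29.3° / √4.3 = 0.8721/2.074 = 0.4205.
φ₁ = arccos(0.4205) ≈ 65.1°.

65.1°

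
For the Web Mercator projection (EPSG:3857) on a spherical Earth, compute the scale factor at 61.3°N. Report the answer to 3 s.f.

2.08

The Mercator projection is conformal; its linear scale factor is the same in every direction and equals sec φ = 1/cos φ.
k = 1/cos 61.3° = 1/0.4802 = 2.082.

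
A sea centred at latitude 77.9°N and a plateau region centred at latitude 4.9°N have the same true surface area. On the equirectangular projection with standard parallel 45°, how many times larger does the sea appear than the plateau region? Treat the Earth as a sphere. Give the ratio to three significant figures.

4.75

With standard parallel φ₀ = 45°, the equirectangular projection gives x = Rλ cos φ₀, y = Rφ, so h = 1 and k = cos 45° / cos φ.
Areal scale at 77.9°: h·k = 1.000 × 3.373 = 3.373.
Areal scale at 4.9°: h·k = 1.000 × 0.7097 = 0.7097.
Ratio = 3.373/0.7097 ≈ 4.75.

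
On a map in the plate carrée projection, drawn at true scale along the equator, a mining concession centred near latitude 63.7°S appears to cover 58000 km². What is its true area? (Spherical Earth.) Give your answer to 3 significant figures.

In the plate carrée (x = Rλ, y = Rφ), meridians are true-scale (h = 1) and parallels are stretched by k = sec φ.
Areal scale = h·k = 1 × sec φ; at 63.7°, h = 1.000, k = 2.257, so h·k = 2.257.
True area = apparent / (areal scale) = 58000 / 2.257 ≈ 25700 km².

25700 km²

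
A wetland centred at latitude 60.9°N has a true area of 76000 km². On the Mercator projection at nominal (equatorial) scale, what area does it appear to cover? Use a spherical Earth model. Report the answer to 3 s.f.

For Mercator, h = k = sec φ (a conformal cylindrical projection has a single point scale, 1/cos φ).
Areal scale = k² = sec²φ = 1/cos²(60.9°) = 1/0.4863² = 4.228.
Apparent area = 76000 × 4.228 ≈ 321000 km².

321000 km²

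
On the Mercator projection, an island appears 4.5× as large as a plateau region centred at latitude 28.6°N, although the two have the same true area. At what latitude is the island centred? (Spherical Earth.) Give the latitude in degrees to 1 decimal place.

65.6°

Mercator areal scale is sec²φ, so apparent-area ratio = sec²φ₁ / sec²φ₂ = cos²φ₂ / cos²φ₁.
cos²φ₂ / cos²φ₁ = 4.5  ⇒  cos φ₁ = cos 28.6° / √4.5 = 0.8780/2.121 = 0.4139.
φ₁ = arccos(0.4139) ≈ 65.6°.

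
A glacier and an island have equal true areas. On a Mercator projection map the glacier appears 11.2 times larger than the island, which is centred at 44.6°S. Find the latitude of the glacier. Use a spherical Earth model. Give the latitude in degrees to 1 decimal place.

77.7°

On Mercator, (apparent₁)/(apparent₂) = sec²φ₁ / sec²φ₂ when true areas are equal.
cos²φ₂ / cos²φ₁ = 11.2  ⇒  cos φ₁ = cos 44.6° / √11.2 = 0.7120/3.347 = 0.2128.
φ₁ = arccos(0.2128) ≈ 77.7°.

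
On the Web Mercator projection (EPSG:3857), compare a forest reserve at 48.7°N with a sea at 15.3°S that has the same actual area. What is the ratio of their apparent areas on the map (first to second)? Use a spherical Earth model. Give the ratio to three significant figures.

Mercator is conformal with k = sec φ, so areal scale = k² = sec²φ.
At 48.7°: sec²(48.7°) = 1/0.6600² = 2.296.
At 15.3°: sec²(15.3°) = 1/0.9646² = 1.075.
Ratio = 2.296/1.075 = cos²(15.3°)/cos²(48.7°) ≈ 2.14.

2.14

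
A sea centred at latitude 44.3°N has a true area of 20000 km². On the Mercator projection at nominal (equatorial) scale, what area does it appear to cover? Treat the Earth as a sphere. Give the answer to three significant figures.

Mercator is conformal, so the point scale is isotropic: h = k = sec φ = 1/cos φ.
Areal scale = k² = sec²φ = 1/cos²(44.3°) = 1/0.7157² = 1.952.
Apparent area = 20000 × 1.952 ≈ 39000 km².

39000 km²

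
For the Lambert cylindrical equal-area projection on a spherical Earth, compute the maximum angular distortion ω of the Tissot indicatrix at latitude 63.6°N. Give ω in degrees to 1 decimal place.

The Lambert cylindrical equal-area projection is the cylindrical equal-area projection with its standard parallel at the equator (φ₀ = 0). Cylindrical equal-area (φ₀ = 0°): h = cos φ / cos 0° along meridians, k = cos 0° / cos φ along parallels; h·k = 1.
At 63.6°: h = 0.4446, k = 2.249; principal scales a = 2.249, b = 0.4446.
sin(ω/2) = (a − b)/(a + b) = 1.804/2.694 = 0.6699, so ω = 2 arcsin(0.6699) ≈ 84.1°.

84.1°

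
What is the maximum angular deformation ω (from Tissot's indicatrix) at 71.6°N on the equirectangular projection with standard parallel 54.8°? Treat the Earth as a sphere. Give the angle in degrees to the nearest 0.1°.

In the equirectangular projection with standard parallel φ₀ = 54.8° (x = Rλ cos φ₀, y = Rφ), meridians are true-scale (h = 1) and the parallel scale is k = cos φ₀ / cos φ.
At 71.6°: h = 1.000, k = 1.826; principal scales a = 1.826, b = 1.000.
sin(ω/2) = (a − b)/(a + b) = 0.8262/2.826 = 0.2923, so ω = 2 arcsin(0.2923) ≈ 34.0°.

34.0°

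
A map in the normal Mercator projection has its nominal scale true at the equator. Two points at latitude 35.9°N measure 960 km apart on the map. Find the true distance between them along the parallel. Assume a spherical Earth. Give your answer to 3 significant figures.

778 km

The Mercator projection is conformal; its linear scale factor is the same in every direction and equals sec φ = 1/cos φ.
Along the parallel at 35.9°, map distances are exaggerated by k = sec 35.9° = 1.235.
True distance = 960 / 1.235 = 960 × cos 35.9° ≈ 778 km.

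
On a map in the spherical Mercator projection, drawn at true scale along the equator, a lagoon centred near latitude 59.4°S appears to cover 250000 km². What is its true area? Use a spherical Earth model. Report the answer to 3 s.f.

64800 km²

The Mercator projection is conformal; its linear scale factor is the same in every direction and equals sec φ = 1/cos φ.
Areal scale = k² = sec²φ = 1/cos²(59.4°) = 1/0.5090² = 3.859.
True area = apparent / (areal scale) = 250000 / 3.859 ≈ 64800 km².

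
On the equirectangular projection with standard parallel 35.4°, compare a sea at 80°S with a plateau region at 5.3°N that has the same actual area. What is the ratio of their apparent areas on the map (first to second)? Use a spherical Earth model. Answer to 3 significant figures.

In the equirectangular projection with standard parallel φ₀ = 35.4° (x = Rλ cos φ₀, y = Rφ), meridians are true-scale (h = 1) and the parallel scale is k = cos φ₀ / cos φ.
Areal scale at 80°: h·k = 1.000 × 4.694 = 4.694.
Areal scale at 5.3°: h·k = 1.000 × 0.8186 = 0.8186.
Ratio = 4.694/0.8186 ≈ 5.73.

5.73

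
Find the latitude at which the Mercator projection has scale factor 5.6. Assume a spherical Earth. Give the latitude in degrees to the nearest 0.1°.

79.7°

Mercator scale is k = sec φ = 1/cos φ.
1/cos φ = 5.6  ⇒  cos φ = 0.1786  ⇒  φ = arccos(0.1786) ≈ 79.7°.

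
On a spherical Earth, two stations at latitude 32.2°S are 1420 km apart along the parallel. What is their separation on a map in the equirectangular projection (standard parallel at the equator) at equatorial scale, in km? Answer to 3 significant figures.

In the plate carrée (x = Rλ, y = Rφ), meridians are true-scale (h = 1) and parallels are stretched by k = sec φ.
Along the parallel, k = sec 32.2° = 1/0.8462 = 1.182.
Map distance = 1420 × 1.182 ≈ 1680 km.

1680 km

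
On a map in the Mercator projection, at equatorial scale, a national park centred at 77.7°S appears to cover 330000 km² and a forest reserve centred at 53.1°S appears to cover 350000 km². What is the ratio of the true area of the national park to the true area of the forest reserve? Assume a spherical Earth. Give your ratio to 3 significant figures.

Since Mercator area scale is 1/cos²φ, the true area equals the apparent area multiplied by cos²φ.
True area of national park: 330000 × cos²(77.7°) = 330000 × 0.04538 = 14980 km².
True area of forest reserve: 350000 × cos²(53.1°) = 350000 × 0.3605 = 126200 km².
Ratio = 14980 / 126200 ≈ 0.119.

0.119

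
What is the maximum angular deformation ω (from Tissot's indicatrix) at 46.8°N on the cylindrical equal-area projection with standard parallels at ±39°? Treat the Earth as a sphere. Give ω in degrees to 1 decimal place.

Cylindrical equal-area (φ₀ = 39°): h = cos φ / cos 39° along meridians, k = cos 39° / cos φ along parallels; h·k = 1.
At 46.8°: h = 0.8808, k = 1.135; principal scales a = 1.135, b = 0.8808.
sin(ω/2) = (a − b)/(a + b) = 0.2544/2.016 = 0.1262, so ω = 2 arcsin(0.1262) ≈ 14.5°.

14.5°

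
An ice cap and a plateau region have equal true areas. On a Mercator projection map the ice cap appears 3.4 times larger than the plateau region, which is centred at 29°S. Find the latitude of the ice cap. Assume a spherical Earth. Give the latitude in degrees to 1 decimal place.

On Mercator, (apparent₁)/(apparent₂) = sec²φ₁ / sec²φ₂ when true areas are equal.
cos²φ₂ / cos²φ₁ = 3.4  ⇒  cos φ₁ = cos 29° / √3.4 = 0.8746/1.844 = 0.4743.
φ₁ = arccos(0.4743) ≈ 61.7°.

61.7°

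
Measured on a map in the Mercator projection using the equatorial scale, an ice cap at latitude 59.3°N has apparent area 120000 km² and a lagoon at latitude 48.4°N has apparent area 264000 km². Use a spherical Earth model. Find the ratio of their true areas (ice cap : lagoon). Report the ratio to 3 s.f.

0.269

On Mercator the areal scale is sec²φ, so true area = apparent × cos²φ.
True area of ice cap: 120000 × cos²(59.3°) = 120000 × 0.2607 = 31280 km².
True area of lagoon: 264000 × cos²(48.4°) = 264000 × 0.4408 = 116400 km².
Ratio = 31280 / 116400 ≈ 0.269.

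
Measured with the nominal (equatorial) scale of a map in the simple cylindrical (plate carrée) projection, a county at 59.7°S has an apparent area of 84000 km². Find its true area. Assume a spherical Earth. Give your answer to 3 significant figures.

42400 km²

In the plate carrée (x = Rλ, y = Rφ), meridians are true-scale (h = 1) and parallels are stretched by k = sec φ.
Areal scale = h·k = 1 × sec φ; at 59.7°, h = 1.000, k = 1.982, so h·k = 1.982.
True area = apparent / (areal scale) = 84000 / 1.982 ≈ 42400 km².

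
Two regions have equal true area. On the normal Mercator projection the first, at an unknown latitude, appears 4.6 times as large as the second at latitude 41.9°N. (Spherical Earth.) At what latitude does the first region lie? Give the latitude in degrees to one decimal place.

On Mercator, (apparent₁)/(apparent₂) = sec²φ₁ / sec²φ₂ when true areas are equal.
cos²φ₂ / cos²φ₁ = 4.6  ⇒  cos φ₁ = cos 41.9° / √4.6 = 0.7443/2.145 = 0.3470.
φ₁ = arccos(0.3470) ≈ 69.7°.

69.7°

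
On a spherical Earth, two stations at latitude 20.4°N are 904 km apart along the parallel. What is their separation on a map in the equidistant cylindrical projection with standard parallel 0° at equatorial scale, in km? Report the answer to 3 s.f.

964 km

For the equirectangular projection with φ₀ = 0 (plate carrée), h = 1 along meridians and k = sec φ along parallels.
Along the parallel, k = sec 20.4° = 1/0.9373 = 1.067.
Map distance = 904 × 1.067 ≈ 964 km.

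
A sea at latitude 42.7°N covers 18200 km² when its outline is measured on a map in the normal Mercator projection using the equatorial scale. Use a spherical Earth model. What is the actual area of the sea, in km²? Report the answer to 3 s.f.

The Mercator projection is conformal; its linear scale factor is the same in every direction and equals sec φ = 1/cos φ.
Areal scale = k² = sec²φ = 1/cos²(42.7°) = 1/0.7349² = 1.852.
True area = apparent / (areal scale) = 18200 / 1.852 ≈ 9830 km².

9830 km²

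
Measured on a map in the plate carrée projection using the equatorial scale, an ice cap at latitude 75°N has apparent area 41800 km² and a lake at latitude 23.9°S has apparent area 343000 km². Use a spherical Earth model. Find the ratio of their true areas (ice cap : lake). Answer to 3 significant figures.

Plate carrée has h = 1 and k = sec φ, giving areal scale sec φ; true area = (apparent area) · cos φ.
True area of ice cap: 41800 × cos(75°) = 41800 × 0.2588 = 10820 km².
True area of lake: 343000 × cos(23.9°) = 343000 × 0.9143 = 313600 km².
Ratio = 10820 / 313600 ≈ 0.0345.

0.0345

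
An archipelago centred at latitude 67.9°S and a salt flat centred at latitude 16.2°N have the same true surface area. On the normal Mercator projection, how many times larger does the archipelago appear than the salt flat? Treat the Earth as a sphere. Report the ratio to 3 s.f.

Mercator areal scale is sec²φ.
At 67.9°: sec²(67.9°) = 1/0.3762² = 7.065.
At 16.2°: sec²(16.2°) = 1/0.9603² = 1.084.
Ratio = 7.065/1.084 = cos²(16.2°)/cos²(67.9°) ≈ 6.52.

6.52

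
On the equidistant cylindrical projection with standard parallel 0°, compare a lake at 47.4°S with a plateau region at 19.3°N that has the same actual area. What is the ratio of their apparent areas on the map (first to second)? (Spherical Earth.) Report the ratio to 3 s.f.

1.39

Plate carrée maps x = Rλ, y = Rφ. The meridian scale is h = 1 and the parallel scale is k = 1/cos φ = sec φ.
Areal scale at 47.4°: h·k = 1.000 × 1.477 = 1.477.
Areal scale at 19.3°: h·k = 1.000 × 1.060 = 1.060.
Ratio = 1.477/1.060 ≈ 1.39.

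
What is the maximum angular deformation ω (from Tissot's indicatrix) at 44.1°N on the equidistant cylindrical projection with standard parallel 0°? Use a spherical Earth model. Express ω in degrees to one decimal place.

18.9°

Plate carrée maps x = Rλ, y = Rφ. The meridian scale is h = 1 and the parallel scale is k = 1/cos φ = sec φ.
At 44.1°: h = 1.000, k = 1.393; principal scales a = 1.393, b = 1.000.
sin(ω/2) = (a − b)/(a + b) = 0.3925/2.393 = 0.1641, so ω = 2 arcsin(0.1641) ≈ 18.9°.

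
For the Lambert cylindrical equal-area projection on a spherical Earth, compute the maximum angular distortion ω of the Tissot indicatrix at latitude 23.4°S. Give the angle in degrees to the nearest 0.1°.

9.8°

The Lambert cylindrical equal-area projection is the cylindrical equal-area projection with its standard parallel at the equator (φ₀ = 0). Cylindrical equal-area (φ₀ = 0°): h = cos φ / cos 0° along meridians, k = cos 0° / cos φ along parallels; h·k = 1.
At 23.4°: h = 0.9178, k = 1.090; principal scales a = 1.090, b = 0.9178.
sin(ω/2) = (a − b)/(a + b) = 0.1719/2.007 = 0.08562, so ω = 2 arcsin(0.08562) ≈ 9.8°.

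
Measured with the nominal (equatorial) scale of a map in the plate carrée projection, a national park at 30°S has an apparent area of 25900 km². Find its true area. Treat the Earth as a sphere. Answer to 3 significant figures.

22400 km²

In the plate carrée (x = Rλ, y = Rφ), meridians are true-scale (h = 1) and parallels are stretched by k = sec φ.
Areal scale = h·k = 1 × sec φ; at 30°, h = 1.000, k = 1.155, so h·k = 1.155.
True area = apparent / (areal scale) = 25900 / 1.155 ≈ 22400 km².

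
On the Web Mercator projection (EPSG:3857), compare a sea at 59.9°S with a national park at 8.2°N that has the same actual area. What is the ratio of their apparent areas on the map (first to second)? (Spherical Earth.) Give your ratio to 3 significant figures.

3.90

Mercator areal scale is sec²φ.
At 59.9°: sec²(59.9°) = 1/0.5015² = 3.976.
At 8.2°: sec²(8.2°) = 1/0.9898² = 1.021.
Ratio = 3.976/1.021 = cos²(8.2°)/cos²(59.9°) ≈ 3.90.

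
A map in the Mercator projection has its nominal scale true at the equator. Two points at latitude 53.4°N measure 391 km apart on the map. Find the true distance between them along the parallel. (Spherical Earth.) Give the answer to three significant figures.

233 km

Mercator is conformal, so the point scale is isotropic: h = k = sec φ = 1/cos φ.
Along the parallel at 53.4°, map distances are exaggerated by k = sec 53.4° = 1.677.
True distance = 391 / 1.677 = 391 × cos 53.4° ≈ 233 km.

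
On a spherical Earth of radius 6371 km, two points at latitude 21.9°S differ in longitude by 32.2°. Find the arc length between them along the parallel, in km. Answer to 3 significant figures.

Arc length along a parallel = R cos φ · Δλ (with Δλ in radians).
= 6371 × cos 21.9° × (32.2° × π/180) = 6371 × 0.9278 × 0.5620 ≈ 3320 km.

3320 km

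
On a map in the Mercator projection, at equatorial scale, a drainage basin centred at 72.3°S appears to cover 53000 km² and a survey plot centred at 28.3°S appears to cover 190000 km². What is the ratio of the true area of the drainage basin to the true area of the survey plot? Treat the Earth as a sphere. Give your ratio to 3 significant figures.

0.0333

Since Mercator area scale is 1/cos²φ, the true area equals the apparent area multiplied by cos²φ.
True area of drainage basin: 53000 × cos²(72.3°) = 53000 × 0.09244 = 4899 km².
True area of survey plot: 190000 × cos²(28.3°) = 190000 × 0.7752 = 147300 km².
Ratio = 4899 / 147300 ≈ 0.0333.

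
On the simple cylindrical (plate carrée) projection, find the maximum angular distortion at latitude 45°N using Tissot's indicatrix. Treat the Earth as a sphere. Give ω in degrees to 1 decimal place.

For the equirectangular projection with φ₀ = 0 (plate carrée), h = 1 along meridians and k = sec φ along parallels.
At 45°: h = 1.000, k = 1.414; principal scales a = 1.414, b = 1.000.
sin(ω/2) = (a − b)/(a + b) = 0.4142/2.414 = 0.1716, so ω = 2 arcsin(0.1716) ≈ 19.8°.

19.8°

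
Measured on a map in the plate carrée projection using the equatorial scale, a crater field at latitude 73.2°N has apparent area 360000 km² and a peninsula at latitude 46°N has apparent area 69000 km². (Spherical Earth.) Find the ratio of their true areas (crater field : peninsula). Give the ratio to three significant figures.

Plate carrée has h = 1 and k = sec φ, giving areal scale sec φ; true area = (apparent area) · cos φ.
True area of crater field: 360000 × cos(73.2°) = 360000 × 0.2890 = 104100 km².
True area of peninsula: 69000 × cos(46°) = 69000 × 0.6947 = 47930 km².
Ratio = 104100 / 47930 ≈ 2.17.

2.17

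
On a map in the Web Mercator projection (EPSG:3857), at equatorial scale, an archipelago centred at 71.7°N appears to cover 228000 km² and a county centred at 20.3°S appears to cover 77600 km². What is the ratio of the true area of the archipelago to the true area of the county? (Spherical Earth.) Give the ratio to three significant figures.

Since Mercator area scale is 1/cos²φ, the true area equals the apparent area multiplied by cos²φ.
True area of archipelago: 228000 × cos²(71.7°) = 228000 × 0.09859 = 22480 km².
True area of county: 77600 × cos²(20.3°) = 77600 × 0.8796 = 68260 km².
Ratio = 22480 / 68260 ≈ 0.329.

0.329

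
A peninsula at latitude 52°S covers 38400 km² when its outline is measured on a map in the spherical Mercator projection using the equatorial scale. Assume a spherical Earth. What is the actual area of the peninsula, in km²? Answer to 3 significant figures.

Mercator is conformal, so the point scale is isotropic: h = k = sec φ = 1/cos φ.
Areal scale = k² = sec²φ = 1/cos²(52°) = 1/0.6157² = 2.638.
True area = apparent / (areal scale) = 38400 / 2.638 ≈ 14600 km².

14600 km²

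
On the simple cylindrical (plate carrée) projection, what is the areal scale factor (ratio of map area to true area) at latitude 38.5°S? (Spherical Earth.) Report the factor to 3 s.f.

For the equirectangular projection with φ₀ = 0 (plate carrée), h = 1 along meridians and k = sec φ along parallels.
Areal scale = h·k = 1 × sec φ; at 38.5°, h = 1.000, k = 1.278, so h·k = 1.278.

1.28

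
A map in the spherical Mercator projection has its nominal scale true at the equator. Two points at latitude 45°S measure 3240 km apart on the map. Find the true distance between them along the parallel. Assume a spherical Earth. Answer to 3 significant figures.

The Mercator projection is conformal; its linear scale factor is the same in every direction and equals sec φ = 1/cos φ.
Along the parallel at 45°, map distances are exaggerated by k = sec 45° = 1.414.
True distance = 3240 / 1.414 = 3240 × cos 45° ≈ 2290 km.

2290 km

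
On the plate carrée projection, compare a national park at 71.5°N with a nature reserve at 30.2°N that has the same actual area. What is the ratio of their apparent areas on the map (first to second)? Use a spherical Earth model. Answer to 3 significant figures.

In the plate carrée (x = Rλ, y = Rφ), meridians are true-scale (h = 1) and parallels are stretched by k = sec φ.
Areal scale at 71.5°: h·k = 1.000 × 3.152 = 3.152.
Areal scale at 30.2°: h·k = 1.000 × 1.157 = 1.157.
Ratio = 3.152/1.157 ≈ 2.72.

2.72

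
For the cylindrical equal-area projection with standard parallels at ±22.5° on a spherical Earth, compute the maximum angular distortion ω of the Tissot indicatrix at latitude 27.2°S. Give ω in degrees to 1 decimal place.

Cylindrical equal-area (φ₀ = 22.5°): h = cos φ / cos 22.5° along meridians, k = cos 22.5° / cos φ along parallels; h·k = 1.
At 27.2°: h = 0.9627, k = 1.039; principal scales a = 1.039, b = 0.9627.
sin(ω/2) = (a − b)/(a + b) = 0.07605/2.001 = 0.03800, so ω = 2 arcsin(0.03800) ≈ 4.4°.

4.4°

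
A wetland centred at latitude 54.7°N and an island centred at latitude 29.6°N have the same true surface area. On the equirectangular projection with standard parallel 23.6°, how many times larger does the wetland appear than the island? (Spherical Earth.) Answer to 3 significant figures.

1.50

The equidistant cylindrical projection with φ₀ = 23.6° has h = 1 (meridians true) and k = cos φ₀ / cos φ along parallels.
Areal scale at 54.7°: h·k = 1.000 × 1.586 = 1.586.
Areal scale at 29.6°: h·k = 1.000 × 1.054 = 1.054.
Ratio = 1.586/1.054 ≈ 1.50.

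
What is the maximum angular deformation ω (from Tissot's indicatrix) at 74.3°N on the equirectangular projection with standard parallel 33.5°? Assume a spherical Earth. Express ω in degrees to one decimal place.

61.3°

With standard parallel φ₀ = 33.5°, the equirectangular projection gives x = Rλ cos φ₀, y = Rφ, so h = 1 and k = cos 33.5° / cos φ.
At 74.3°: h = 1.000, k = 3.082; principal scales a = 3.082, b = 1.000.
sin(ω/2) = (a − b)/(a + b) = 2.082/4.082 = 0.5100, so ω = 2 arcsin(0.5100) ≈ 61.3°.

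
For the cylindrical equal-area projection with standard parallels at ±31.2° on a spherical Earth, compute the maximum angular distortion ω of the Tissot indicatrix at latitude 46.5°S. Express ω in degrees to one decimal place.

A cylindrical equal-area projection with standard parallel φ₀ has meridian scale h = cos φ / cos φ₀ and parallel scale k = cos φ₀ / cos φ (so areas are preserved, h·k = 1).
At 46.5°: h = 0.8048, k = 1.243; principal scales a = 1.243, b = 0.8048.
sin(ω/2) = (a − b)/(a + b) = 0.4379/2.047 = 0.2139, so ω = 2 arcsin(0.2139) ≈ 24.7°.

24.7°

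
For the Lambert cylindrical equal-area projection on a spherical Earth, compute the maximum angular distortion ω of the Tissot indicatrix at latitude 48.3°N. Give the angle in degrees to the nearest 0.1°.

The Lambert cylindrical equal-area projection is the cylindrical equal-area projection with its standard parallel at the equator (φ₀ = 0). Cylindrical equal-area (φ₀ = 0°): h = cos φ / cos 0° along meridians, k = cos 0° / cos φ along parallels; h·k = 1.
At 48.3°: h = 0.6652, k = 1.503; principal scales a = 1.503, b = 0.6652.
sin(ω/2) = (a − b)/(a + b) = 0.8380/2.168 = 0.3865, so ω = 2 arcsin(0.3865) ≈ 45.5°.

45.5°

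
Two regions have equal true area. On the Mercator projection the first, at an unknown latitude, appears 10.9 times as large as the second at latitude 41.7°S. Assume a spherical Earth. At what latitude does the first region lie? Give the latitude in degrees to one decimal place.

On Mercator, (apparent₁)/(apparent₂) = sec²φ₁ / sec²φ₂ when true areas are equal.
cos²φ₂ / cos²φ₁ = 10.9  ⇒  cos φ₁ = cos 41.7° / √10.9 = 0.7466/3.302 = 0.2262.
φ₁ = arccos(0.2262) ≈ 76.9°.

76.9°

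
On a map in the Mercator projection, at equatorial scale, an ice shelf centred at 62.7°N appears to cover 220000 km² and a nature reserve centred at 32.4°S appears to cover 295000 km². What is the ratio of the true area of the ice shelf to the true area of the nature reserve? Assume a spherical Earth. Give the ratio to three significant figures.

0.220

Mercator's areal exaggeration is sec²φ; hence true area = (apparent area) · cos²φ.
True area of ice shelf: 220000 × cos²(62.7°) = 220000 × 0.2104 = 46280 km².
True area of nature reserve: 295000 × cos²(32.4°) = 295000 × 0.7129 = 210300 km².
Ratio = 46280 / 210300 ≈ 0.220.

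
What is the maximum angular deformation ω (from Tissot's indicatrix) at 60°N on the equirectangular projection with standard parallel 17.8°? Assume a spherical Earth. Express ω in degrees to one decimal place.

In the equirectangular projection with standard parallel φ₀ = 17.8° (x = Rλ cos φ₀, y = Rφ), meridians are true-scale (h = 1) and the parallel scale is k = cos φ₀ / cos φ.
At 60°: h = 1.000, k = 1.904; principal scales a = 1.904, b = 1.000.
sin(ω/2) = (a − b)/(a + b) = 0.9043/2.904 = 0.3114, so ω = 2 arcsin(0.3114) ≈ 36.3°.

36.3°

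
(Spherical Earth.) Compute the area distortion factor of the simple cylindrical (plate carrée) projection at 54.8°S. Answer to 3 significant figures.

1.73

For the equirectangular projection with φ₀ = 0 (plate carrée), h = 1 along meridians and k = sec φ along parallels.
Areal scale = h·k = 1 × sec φ; at 54.8°, h = 1.000, k = 1.735, so h·k = 1.735.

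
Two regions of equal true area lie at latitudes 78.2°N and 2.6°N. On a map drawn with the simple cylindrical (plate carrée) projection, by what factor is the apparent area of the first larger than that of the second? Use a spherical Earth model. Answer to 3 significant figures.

For the equirectangular projection with φ₀ = 0 (plate carrée), h = 1 along meridians and k = sec φ along parallels.
Areal scale at 78.2°: h·k = 1.000 × 4.890 = 4.890.
Areal scale at 2.6°: h·k = 1.000 × 1.001 = 1.001.
Ratio = 4.890/1.001 ≈ 4.89.

4.89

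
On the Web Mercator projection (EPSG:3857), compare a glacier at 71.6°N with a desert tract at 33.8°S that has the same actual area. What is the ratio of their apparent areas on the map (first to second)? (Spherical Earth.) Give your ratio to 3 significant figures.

On Mercator, area is exaggerated by sec²φ = 1/cos²φ.
At 71.6°: sec²(71.6°) = 1/0.3156² = 10.04.
At 33.8°: sec²(33.8°) = 1/0.8310² = 1.448.
Ratio = 10.04/1.448 = cos²(33.8°)/cos²(71.6°) ≈ 6.93.

6.93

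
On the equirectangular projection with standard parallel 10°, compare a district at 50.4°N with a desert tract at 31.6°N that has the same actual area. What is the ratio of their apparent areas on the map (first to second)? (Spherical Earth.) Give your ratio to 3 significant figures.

1.34

The equidistant cylindrical projection with φ₀ = 10° has h = 1 (meridians true) and k = cos φ₀ / cos φ along parallels.
Areal scale at 50.4°: h·k = 1.000 × 1.545 = 1.545.
Areal scale at 31.6°: h·k = 1.000 × 1.156 = 1.156.
Ratio = 1.545/1.156 ≈ 1.34.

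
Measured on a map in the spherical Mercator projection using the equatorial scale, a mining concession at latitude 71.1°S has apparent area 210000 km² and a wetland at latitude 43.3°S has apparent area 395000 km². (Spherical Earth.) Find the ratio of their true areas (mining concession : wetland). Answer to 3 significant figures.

On Mercator the areal scale is sec²φ, so true area = apparent × cos²φ.
True area of mining concession: 210000 × cos²(71.1°) = 210000 × 0.1049 = 22030 km².
True area of wetland: 395000 × cos²(43.3°) = 395000 × 0.5297 = 209200 km².
Ratio = 22030 / 209200 ≈ 0.105.

0.105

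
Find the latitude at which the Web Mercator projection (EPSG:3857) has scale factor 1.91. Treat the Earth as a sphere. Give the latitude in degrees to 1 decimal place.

58.4°

Mercator scale is k = sec φ = 1/cos φ.
1/cos φ = 1.91  ⇒  cos φ = 0.5236  ⇒  φ = arccos(0.5236) ≈ 58.4°.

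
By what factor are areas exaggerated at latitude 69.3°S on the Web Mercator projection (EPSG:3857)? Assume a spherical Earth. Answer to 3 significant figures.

8.00

The Mercator projection is conformal; its linear scale factor is the same in every direction and equals sec φ = 1/cos φ.
Areal scale = k² = sec²φ = 1/cos²(69.3°) = 1/0.3535² = 8.004.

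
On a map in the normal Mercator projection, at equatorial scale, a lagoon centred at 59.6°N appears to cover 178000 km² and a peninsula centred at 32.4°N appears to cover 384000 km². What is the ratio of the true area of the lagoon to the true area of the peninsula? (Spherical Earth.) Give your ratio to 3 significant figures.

0.167

Since Mercator area scale is 1/cos²φ, the true area equals the apparent area multiplied by cos²φ.
True area of lagoon: 178000 × cos²(59.6°) = 178000 × 0.2561 = 45580 km².
True area of peninsula: 384000 × cos²(32.4°) = 384000 × 0.7129 = 273700 km².
Ratio = 45580 / 273700 ≈ 0.167.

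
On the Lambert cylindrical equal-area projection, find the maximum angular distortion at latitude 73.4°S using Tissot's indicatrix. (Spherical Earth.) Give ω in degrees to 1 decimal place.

116.2°

The Lambert cylindrical equal-area projection is the cylindrical equal-area projection with its standard parallel at the equator (φ₀ = 0). Cylindrical equal-area (φ₀ = 0°): h = cos φ / cos 0° along meridians, k = cos 0° / cos φ along parallels; h·k = 1.
At 73.4°: h = 0.2857, k = 3.500; principal scales a = 3.500, b = 0.2857.
sin(ω/2) = (a − b)/(a + b) = 3.215/3.786 = 0.8491, so ω = 2 arcsin(0.8491) ≈ 116.2°.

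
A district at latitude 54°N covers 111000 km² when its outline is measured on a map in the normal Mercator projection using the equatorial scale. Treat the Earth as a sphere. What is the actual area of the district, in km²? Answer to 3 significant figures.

Mercator is conformal, so the point scale is isotropic: h = k = sec φ = 1/cos φ.
Areal scale = k² = sec²φ = 1/cos²(54°) = 1/0.5878² = 2.894.
True area = apparent / (areal scale) = 111000 / 2.894 ≈ 38300 km².

38300 km²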